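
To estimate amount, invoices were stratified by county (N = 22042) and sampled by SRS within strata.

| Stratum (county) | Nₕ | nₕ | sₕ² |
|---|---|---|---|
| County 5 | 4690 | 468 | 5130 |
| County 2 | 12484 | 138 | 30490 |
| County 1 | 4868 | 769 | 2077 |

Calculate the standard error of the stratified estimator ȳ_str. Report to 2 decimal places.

Var(ȳ_str) = Σₕ Wₕ²(1 − fₕ)sₕ²/nₕ with Wₕ = Nₕ/N, N = 22042.
County 5: Wₕ = 0.21277561; term = 0.21277561²·(1 − 0.09978678)·5130/468 = 0.44674591.
County 2: Wₕ = 0.56637329; term = 0.56637329²·(1 − 0.01105415)·30490/138 = 70.090051.
County 1: Wₕ = 0.22085110; term = 0.22085110²·(1 − 0.15797042)·2077/769 = 0.11092684.
Sum = 70.647724.
SE = √(70.647724) = 8.41.

8.41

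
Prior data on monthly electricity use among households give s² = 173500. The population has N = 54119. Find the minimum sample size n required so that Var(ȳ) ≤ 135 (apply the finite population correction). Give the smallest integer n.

1256

Without fpc, n₀ = s²/D = 173500/135 = 1285.1852.
With fpc, (1 − n/N)·s²/n ≤ D requires n ≥ n₀/(1 + n₀/N) = 1285.1852/(1 + 1285.1852/54119) = 1255.3734.
Rounding up, n = 1256.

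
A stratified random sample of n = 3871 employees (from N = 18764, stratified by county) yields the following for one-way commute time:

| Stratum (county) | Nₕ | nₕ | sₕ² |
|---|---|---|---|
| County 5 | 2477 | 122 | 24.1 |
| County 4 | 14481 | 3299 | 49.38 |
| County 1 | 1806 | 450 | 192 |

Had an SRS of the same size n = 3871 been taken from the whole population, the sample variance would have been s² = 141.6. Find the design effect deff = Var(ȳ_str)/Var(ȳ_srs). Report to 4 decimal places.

Var(ȳ_str) = Σ Wₕ²(1−fₕ)sₕ²/nₕ with Wₕ = Nₕ/18764:
  County 5: (2477/18764)²·(1−122/2477)·24.1/122 = 0.0032728287
  County 4: (14481/18764)²·(1−3299/14481)·49.38/3299 = 0.0068839224
  County 1: (1806/18764)²·(1−450/1806)·192/450 = 0.0029676679
  → Var(ȳ_str) = 0.013124419.
Var(ȳ_srs) = (1 − 3871/18764)·141.6/3871 = 0.02903333.
deff = 0.013124419 / 0.02903333 = 0.4520.

0.4520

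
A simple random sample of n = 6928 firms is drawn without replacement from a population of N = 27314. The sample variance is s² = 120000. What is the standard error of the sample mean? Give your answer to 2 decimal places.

3.60

Under SRS without replacement, Var(ȳ) = (1 − f)·s²/n with f = n/N = 6928/27314 = 0.25364282.
Var(ȳ) = (1 − 0.25364282)·120000/6928 = 0.74635718·17.321016 = 12.927665.
SE(ȳ) = √(12.927665) = 3.60.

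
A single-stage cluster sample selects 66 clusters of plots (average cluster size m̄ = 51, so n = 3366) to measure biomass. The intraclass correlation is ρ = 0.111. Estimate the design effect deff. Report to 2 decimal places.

deff = 1 + (51 − 1)·0.111 = 1 + 5.55 = 6.55.

6.55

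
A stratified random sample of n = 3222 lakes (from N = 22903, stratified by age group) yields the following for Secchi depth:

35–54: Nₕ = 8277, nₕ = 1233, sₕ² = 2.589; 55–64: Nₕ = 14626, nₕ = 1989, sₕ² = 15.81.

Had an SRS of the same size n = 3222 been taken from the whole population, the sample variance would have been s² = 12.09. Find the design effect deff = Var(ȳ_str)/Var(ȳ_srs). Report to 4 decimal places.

0.9410

Var(ȳ_str) = Σ Wₕ²(1−fₕ)sₕ²/nₕ with Wₕ = Nₕ/22903:
  35–54: (8277/22903)²·(1−1233/8277)·2.589/1233 = 2.3338693 × 10^-4
  55–64: (14626/22903)²·(1−1989/14626)·15.81/1989 = 0.0028007987
  → Var(ȳ_str) = 0.0030341856.
Var(ȳ_srs) = (1 − 3222/22903)·12.09/3222 = 0.0032244493.
deff = 0.0030341856 / 0.0032244493 = 0.9410.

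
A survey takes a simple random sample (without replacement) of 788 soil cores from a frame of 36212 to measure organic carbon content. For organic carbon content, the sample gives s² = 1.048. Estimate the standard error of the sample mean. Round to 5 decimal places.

0.03607

Under SRS without replacement, Var(ȳ) = (1 − f)·s²/n with f = n/N = 788/36212 = 0.02176074.
Var(ȳ) = (1 − 0.02176074)·1.048/788 = 0.97823926·0.0013299492 = 0.0013010086.
SE(ȳ) = √(0.0013010086) = 0.03607.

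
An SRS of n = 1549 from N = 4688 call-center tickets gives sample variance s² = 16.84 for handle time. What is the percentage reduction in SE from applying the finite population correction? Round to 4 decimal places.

18.1720

f = n/N = 1549/4688 = 0.33041809.
SE_no-fpc = √(s²/n) = 0.10426663; SE_fpc = √((1−f)s²/n) = 0.085319282.
Ratio = √(1−f) = 0.81827985. Reduction = 100·(1 − 0.81827985) = 18.1720%.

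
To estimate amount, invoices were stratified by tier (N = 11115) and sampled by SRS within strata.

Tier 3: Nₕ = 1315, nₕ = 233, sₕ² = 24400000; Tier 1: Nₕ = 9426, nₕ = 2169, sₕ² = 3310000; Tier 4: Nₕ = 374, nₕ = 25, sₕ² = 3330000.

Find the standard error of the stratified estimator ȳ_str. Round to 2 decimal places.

46.82

Var(ȳ_str) = Σₕ Wₕ²(1 − fₕ)sₕ²/nₕ with Wₕ = Nₕ/N, N = 11115.
Tier 3: Wₕ = 0.11830859; term = 0.11830859²·(1 − 0.17718631)·24400000/233 = 1206.0574.
Tier 1: Wₕ = 0.84804318; term = 0.84804318²·(1 − 0.23010821)·3310000/2169 = 844.95595.
Tier 4: Wₕ = 0.03364822; term = 0.03364822²·(1 − 0.06684492)·3330000/25 = 140.72858.
Sum = 2191.7419.
SE = √(2191.7419) = 46.82.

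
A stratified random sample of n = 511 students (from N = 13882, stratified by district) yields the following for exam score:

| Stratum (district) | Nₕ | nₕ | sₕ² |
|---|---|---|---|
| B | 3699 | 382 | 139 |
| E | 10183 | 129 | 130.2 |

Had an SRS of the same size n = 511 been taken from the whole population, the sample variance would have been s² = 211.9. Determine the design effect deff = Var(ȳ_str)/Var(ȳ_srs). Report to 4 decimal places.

Var(ȳ_str) = Σ Wₕ²(1−fₕ)sₕ²/nₕ with Wₕ = Nₕ/13882:
  B: (3699/13882)²·(1−382/3699)·139/382 = 0.023167393
  E: (10183/13882)²·(1−129/10183)·130.2/129 = 0.53620618
  → Var(ȳ_str) = 0.55937357.
Var(ȳ_srs) = (1 − 511/13882)·211.9/511 = 0.39941273.
deff = 0.55937357 / 0.39941273 = 1.4005.

1.4005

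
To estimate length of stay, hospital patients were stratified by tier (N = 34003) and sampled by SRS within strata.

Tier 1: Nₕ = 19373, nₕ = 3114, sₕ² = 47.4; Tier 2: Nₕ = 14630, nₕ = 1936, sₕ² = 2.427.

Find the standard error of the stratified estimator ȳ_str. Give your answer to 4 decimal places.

Var(ȳ_str) = Σₕ Wₕ²(1 − fₕ)sₕ²/nₕ with Wₕ = Nₕ/N, N = 34003.
Tier 1: Wₕ = 0.56974385; term = 0.56974385²·(1 − 0.16073917)·47.4/3114 = 0.0041468275.
Tier 2: Wₕ = 0.43025615; term = 0.43025615²·(1 − 0.13233083)·2.427/1936 = 2.013598 × 10^-4.
Sum = 0.0043481873.
SE = √(0.0043481873) = 0.0659.

0.0659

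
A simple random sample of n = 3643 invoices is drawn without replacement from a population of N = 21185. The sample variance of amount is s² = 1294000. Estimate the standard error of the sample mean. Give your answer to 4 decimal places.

Under SRS without replacement, Var(ȳ) = (1 − f)·s²/n with f = n/N = 3643/21185 = 0.17196129.
Var(ȳ) = (1 − 0.17196129)·1294000/3643 = 0.82803871·355.20176 = 294.1208.
SE(ȳ) = √(294.1208) = 17.1500.

17.1500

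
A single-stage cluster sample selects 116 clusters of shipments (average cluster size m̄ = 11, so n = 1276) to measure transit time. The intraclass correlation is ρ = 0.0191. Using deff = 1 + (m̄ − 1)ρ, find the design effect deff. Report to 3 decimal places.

1.191

deff = 1 + (11 − 1)·0.0191 = 1 + 0.191 = 1.191.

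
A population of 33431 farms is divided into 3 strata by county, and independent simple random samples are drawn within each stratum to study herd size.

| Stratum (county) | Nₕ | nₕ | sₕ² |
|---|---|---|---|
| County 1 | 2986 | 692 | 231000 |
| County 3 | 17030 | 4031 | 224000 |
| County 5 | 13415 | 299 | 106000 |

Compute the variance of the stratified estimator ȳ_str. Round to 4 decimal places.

68.8648

Var(ȳ_str) = Σₕ Wₕ²(1 − fₕ)sₕ²/nₕ with Wₕ = Nₕ/N, N = 33431.
County 1: Wₕ = 0.08931830; term = 0.08931830²·(1 − 0.23174816)·231000/692 = 2.0459281.
County 3: Wₕ = 0.50940744; term = 0.50940744²·(1 − 0.23669994)·224000/4031 = 11.0068.
County 5: Wₕ = 0.40127427; term = 0.40127427²·(1 − 0.02228848)·106000/299 = 55.812057.
Sum = 68.864785.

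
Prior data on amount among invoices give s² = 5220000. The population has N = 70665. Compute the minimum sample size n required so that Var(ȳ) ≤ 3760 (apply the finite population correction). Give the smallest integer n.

1362

Without fpc, n₀ = s²/D = 5220000/3760 = 1388.2979.
With fpc, (1 − n/N)·s²/n ≤ D requires n ≥ n₀/(1 + n₀/N) = 1388.2979/(1 + 1388.2979/70665) = 1361.5487.
Rounding up, n = 1362.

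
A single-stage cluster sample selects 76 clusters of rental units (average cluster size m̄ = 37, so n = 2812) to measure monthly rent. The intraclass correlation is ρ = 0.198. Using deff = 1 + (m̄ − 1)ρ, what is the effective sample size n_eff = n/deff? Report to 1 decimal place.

deff = 1 + (37 − 1)·0.198 = 1 + 7.128 = 8.128.
n_eff = 2812 / 8.128 = 346.0.

346.0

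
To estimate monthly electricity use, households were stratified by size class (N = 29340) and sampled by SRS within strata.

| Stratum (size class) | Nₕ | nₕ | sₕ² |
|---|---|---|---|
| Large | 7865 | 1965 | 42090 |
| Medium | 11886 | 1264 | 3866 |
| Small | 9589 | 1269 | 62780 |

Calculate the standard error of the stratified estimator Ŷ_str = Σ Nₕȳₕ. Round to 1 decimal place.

Var(Ŷ_str) = Σₕ Nₕ²(1 − fₕ)sₕ²/nₕ.
Large: 7865²·(1 − 1965/7865)·42090/1965 = 9.9395589 × 10^8.
Medium: 11886²·(1 − 1264/11886)·3866/1264 = 3.8615068 × 10^8.
Small: 9589²·(1 − 1269/9589)·62780/1269 = 3.9469019 × 10^9.
Sum = 5.3270085 × 10^9.
SE = √(5.3270085 × 10^9) = 72986.4.

72986.4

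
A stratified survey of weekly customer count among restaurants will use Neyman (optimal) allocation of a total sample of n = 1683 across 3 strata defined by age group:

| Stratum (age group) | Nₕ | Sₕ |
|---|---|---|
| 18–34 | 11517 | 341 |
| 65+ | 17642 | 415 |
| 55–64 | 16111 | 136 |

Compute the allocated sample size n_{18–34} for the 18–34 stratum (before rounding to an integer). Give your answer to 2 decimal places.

491.80

Neyman allocation: nₕ = n·NₕSₕ / Σⱼ NⱼSⱼ.
Σ NⱼSⱼ = 11517·341 + 17642·415 + 16111·136 = 1.3439823 × 10^7.
n_{18–34} = 1683·11517·341 / (1.3439823 × 10^7) = 491.80.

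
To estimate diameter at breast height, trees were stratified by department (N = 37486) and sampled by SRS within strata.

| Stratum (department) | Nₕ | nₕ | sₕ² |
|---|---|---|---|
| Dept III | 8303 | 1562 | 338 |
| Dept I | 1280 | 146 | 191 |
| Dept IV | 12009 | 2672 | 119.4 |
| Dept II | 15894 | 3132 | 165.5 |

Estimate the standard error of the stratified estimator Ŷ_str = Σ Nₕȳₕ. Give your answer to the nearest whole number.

5453

Var(Ŷ_str) = Σₕ Nₕ²(1 − fₕ)sₕ²/nₕ.
Dept III: 8303²·(1 − 1562/8303)·338/1562 = 1.2111419 × 10^7.
Dept I: 1280²·(1 − 146/1280)·191/146 = 1.8989063 × 10^6.
Dept IV: 12009²·(1 − 2672/12009)·119.4/2672 = 5.0105117 × 10^6.
Dept II: 15894²·(1 − 3132/15894)·165.5/3132 = 1.0718356 × 10^7.
Sum = 2.9739193 × 10^7.
SE = √(2.9739193 × 10^7) = 5453.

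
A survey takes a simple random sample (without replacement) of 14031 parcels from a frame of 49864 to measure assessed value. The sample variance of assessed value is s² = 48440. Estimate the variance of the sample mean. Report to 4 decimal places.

Under SRS without replacement, Var(ȳ) = (1 − f)·s²/n with f = n/N = 14031/49864 = 0.28138537.
Var(ȳ) = (1 − 0.28138537)·48440/14031 = 0.71861463·3.4523555 = 2.4809132.

2.4809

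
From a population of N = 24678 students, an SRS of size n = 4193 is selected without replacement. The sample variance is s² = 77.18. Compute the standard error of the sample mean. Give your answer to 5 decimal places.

Under SRS without replacement, Var(ȳ) = (1 − f)·s²/n with f = n/N = 4193/24678 = 0.16990842.
Var(ȳ) = (1 − 0.16990842)·77.18/4193 = 0.83009158·0.018406869 = 0.015279387.
SE(ȳ) = √(0.015279387) = 0.12361.

0.12361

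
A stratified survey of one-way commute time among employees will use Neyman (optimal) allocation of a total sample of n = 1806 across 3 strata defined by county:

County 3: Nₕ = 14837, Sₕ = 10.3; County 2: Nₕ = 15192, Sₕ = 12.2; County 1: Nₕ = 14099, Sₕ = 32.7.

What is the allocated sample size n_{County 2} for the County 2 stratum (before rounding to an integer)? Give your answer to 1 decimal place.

418.8

Neyman allocation: nₕ = n·NₕSₕ / Σⱼ NⱼSⱼ.
Σ NⱼSⱼ = 14837·10.3 + 15192·12.2 + 14099·32.7 = 799200.8.
n_{County 2} = 1806·15192·12.2 / 799200.8 = 418.8.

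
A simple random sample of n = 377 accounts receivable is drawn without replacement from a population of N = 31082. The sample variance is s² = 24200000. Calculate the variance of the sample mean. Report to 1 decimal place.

Under SRS without replacement, Var(ȳ) = (1 − f)·s²/n with f = n/N = 377/31082 = 0.01212921.
Var(ȳ) = (1 − 0.01212921)·24200000/377 = 0.98787079·64190.981 = 63412.396.

63412.4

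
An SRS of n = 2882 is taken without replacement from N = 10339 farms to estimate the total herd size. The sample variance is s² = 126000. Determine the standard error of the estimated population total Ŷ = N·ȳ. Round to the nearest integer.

58058

Var(Ŷ) = N²·Var(ȳ) = N²·(1 − n/N)·s²/n.
f = 2882/10339 = 0.27875036; Var(ȳ) = 0.72124964·126000/2882 = 31.532774.
Var(Ŷ) = 10339² · 31.532774 = 3.3706934 × 10^9.
SE(Ŷ) = √(3.3706934 × 10^9) = 58058.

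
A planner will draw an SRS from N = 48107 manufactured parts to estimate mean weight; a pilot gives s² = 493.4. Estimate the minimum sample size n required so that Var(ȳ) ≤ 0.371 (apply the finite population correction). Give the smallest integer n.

Without fpc, n₀ = s²/D = 493.4/0.371 = 1329.9191.
With fpc, (1 − n/N)·s²/n ≤ D requires n ≥ n₀/(1 + n₀/N) = 1329.9191/(1 + 1329.9191/48107) = 1294.1425.
Rounding up, n = 1295.

1295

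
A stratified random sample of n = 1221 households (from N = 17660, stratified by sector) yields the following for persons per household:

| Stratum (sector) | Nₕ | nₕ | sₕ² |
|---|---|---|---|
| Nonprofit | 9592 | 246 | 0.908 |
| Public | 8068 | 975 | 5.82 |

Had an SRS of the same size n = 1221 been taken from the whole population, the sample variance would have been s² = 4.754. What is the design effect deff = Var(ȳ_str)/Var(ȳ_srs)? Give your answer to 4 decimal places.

Var(ȳ_str) = Σ Wₕ²(1−fₕ)sₕ²/nₕ with Wₕ = Nₕ/17660:
  Nonprofit: (9592/17660)²·(1−246/9592)·0.908/246 = 0.0010609729
  Public: (8068/17660)²·(1−975/8068)·5.82/975 = 0.0010952993
  → Var(ȳ_str) = 0.0021562722.
Var(ȳ_srs) = (1 − 1221/17660)·4.754/1221 = 0.003624334.
deff = 0.0021562722 / 0.003624334 = 0.5949.

0.5949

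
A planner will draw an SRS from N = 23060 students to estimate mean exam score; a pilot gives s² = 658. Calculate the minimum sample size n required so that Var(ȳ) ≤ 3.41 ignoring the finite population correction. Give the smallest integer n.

Without fpc, n₀ = s²/D = 658/3.41 = 192.9619.
Rounding up, n = 193.

193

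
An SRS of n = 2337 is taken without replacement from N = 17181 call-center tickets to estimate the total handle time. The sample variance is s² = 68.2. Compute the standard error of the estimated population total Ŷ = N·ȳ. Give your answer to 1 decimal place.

Var(Ŷ) = N²·Var(ȳ) = N²·(1 − n/N)·s²/n.
f = 2337/17181 = 0.13602235; Var(ȳ) = 0.86397765·68.2/2337 = 0.025213212.
Var(Ŷ) = 17181² · 0.025213212 = 7.4426064 × 10^6.
SE(Ŷ) = √(7.4426064 × 10^6) = 2728.1.

2728.1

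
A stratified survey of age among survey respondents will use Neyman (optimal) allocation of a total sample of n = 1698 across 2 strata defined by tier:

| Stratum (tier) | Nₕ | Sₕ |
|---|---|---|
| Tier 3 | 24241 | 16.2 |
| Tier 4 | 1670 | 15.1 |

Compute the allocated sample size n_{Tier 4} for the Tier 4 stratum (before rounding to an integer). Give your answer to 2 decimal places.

Neyman allocation: nₕ = n·NₕSₕ / Σⱼ NⱼSⱼ.
Σ NⱼSⱼ = 24241·16.2 + 1670·15.1 = 417921.2.
n_{Tier 4} = 1698·1670·15.1 / 417921.2 = 102.46.

102.46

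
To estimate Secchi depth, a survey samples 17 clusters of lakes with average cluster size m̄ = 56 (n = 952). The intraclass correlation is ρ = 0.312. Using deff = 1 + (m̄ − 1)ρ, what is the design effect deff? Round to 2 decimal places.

18.16

deff = 1 + (56 − 1)·0.312 = 1 + 17.16 = 18.16.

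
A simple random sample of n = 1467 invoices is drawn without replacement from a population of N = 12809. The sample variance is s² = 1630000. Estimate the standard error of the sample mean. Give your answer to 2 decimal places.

31.37

Under SRS without replacement, Var(ȳ) = (1 − f)·s²/n with f = n/N = 1467/12809 = 0.11452885.
Var(ȳ) = (1 − 0.11452885)·1630000/1467 = 0.88547115·1111.1111 = 983.85684.
SE(ȳ) = √(983.85684) = 31.37.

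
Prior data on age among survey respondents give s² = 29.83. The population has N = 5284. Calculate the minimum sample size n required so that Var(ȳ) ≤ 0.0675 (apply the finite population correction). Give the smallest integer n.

Without fpc, n₀ = s²/D = 29.83/0.0675 = 441.9259.
With fpc, (1 − n/N)·s²/n ≤ D requires n ≥ n₀/(1 + n₀/N) = 441.9259/(1 + 441.9259/5284) = 407.8181.
Rounding up, n = 408.

408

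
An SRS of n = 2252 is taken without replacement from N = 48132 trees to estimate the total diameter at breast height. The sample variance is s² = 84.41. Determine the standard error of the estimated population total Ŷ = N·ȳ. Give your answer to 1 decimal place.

9097.9

Var(Ŷ) = N²·Var(ȳ) = N²·(1 − n/N)·s²/n.
f = 2252/48132 = 0.04678800; Var(ȳ) = 0.95321200·84.41/2252 = 0.035728519.
Var(Ŷ) = 48132² · 0.035728519 = 8.2771882 × 10^7.
SE(Ŷ) = √(8.2771882 × 10^7) = 9097.9.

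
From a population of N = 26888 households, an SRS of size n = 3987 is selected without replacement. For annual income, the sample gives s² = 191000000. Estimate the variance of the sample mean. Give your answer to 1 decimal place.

40802.2

Under SRS without replacement, Var(ȳ) = (1 − f)·s²/n with f = n/N = 3987/26888 = 0.14828176.
Var(ȳ) = (1 − 0.14828176)·191000000/3987 = 0.85171824·47905.694 = 40802.153.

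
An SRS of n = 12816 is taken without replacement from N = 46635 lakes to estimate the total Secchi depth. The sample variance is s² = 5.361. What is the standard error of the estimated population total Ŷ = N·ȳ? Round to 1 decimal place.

Var(Ŷ) = N²·Var(ȳ) = N²·(1 − n/N)·s²/n.
f = 12816/46635 = 0.27481505; Var(ȳ) = 0.72518495·5.361/12816 = 3.0334867 × 10^-4.
Var(Ŷ) = 46635² · (3.0334867 × 10^-4) = 659729.73.
SE(Ŷ) = √(659729.73) = 812.2.

812.2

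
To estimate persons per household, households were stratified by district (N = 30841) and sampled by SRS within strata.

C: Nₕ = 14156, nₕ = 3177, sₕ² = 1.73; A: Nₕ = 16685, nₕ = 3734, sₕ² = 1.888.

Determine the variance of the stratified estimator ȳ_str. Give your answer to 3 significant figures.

2.04 × 10^-4

Var(ȳ_str) = Σₕ Wₕ²(1 − fₕ)sₕ²/nₕ with Wₕ = Nₕ/N, N = 30841.
C: Wₕ = 0.45899938; term = 0.45899938²·(1 − 0.22442780)·1.73/3177 = 8.8976501 × 10^-5.
A: Wₕ = 0.54100062; term = 0.54100062²·(1 − 0.22379383)·1.888/3734 = 1.1486832 × 10^-4.
Sum = 2.0384482 × 10^-4.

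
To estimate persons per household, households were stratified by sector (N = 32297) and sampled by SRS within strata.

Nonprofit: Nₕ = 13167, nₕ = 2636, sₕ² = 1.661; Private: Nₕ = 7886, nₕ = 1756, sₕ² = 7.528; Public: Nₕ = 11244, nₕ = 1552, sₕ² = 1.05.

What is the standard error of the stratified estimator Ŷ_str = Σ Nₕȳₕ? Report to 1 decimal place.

Var(Ŷ_str) = Σₕ Nₕ²(1 − fₕ)sₕ²/nₕ.
Nonprofit: 13167²·(1 − 2636/13167)·1.661/2636 = 87373.689.
Private: 7886²·(1 − 1756/7886)·7.528/1756 = 207239.41.
Public: 11244²·(1 − 1552/11244)·1.05/1552 = 73727.893.
Sum = 368340.99.
SE = √(368340.99) = 606.9.

606.9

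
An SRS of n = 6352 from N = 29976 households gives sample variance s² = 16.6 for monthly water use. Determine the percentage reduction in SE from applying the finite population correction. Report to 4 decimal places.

f = n/N = 6352/29976 = 0.21190286.
SE_no-fpc = √(s²/n) = 0.051120936; SE_fpc = √((1−f)s²/n) = 0.045382527.
Ratio = √(1−f) = 0.88774836. Reduction = 100·(1 − 0.88774836) = 11.2252%.

11.2252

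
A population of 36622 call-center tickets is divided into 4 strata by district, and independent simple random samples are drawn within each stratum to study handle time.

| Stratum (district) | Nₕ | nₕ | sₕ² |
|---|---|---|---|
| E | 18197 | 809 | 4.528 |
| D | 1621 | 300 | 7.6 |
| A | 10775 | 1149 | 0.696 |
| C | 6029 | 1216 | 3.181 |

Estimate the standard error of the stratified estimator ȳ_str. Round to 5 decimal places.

0.03827

Var(ȳ_str) = Σₕ Wₕ²(1 − fₕ)sₕ²/nₕ with Wₕ = Nₕ/N, N = 36622.
E: Wₕ = 0.49688712; term = 0.49688712²·(1 − 0.04445788)·4.528/809 = 0.0013204538.
D: Wₕ = 0.04426301; term = 0.04426301²·(1 − 0.18507094)·7.6/300 = 4.0447721 × 10^-5.
A: Wₕ = 0.29422205; term = 0.29422205²·(1 − 0.10663573)·0.696/1149 = 4.6845538 × 10^-5.
C: Wₕ = 0.16462782; term = 0.16462782²·(1 − 0.20169182)·3.181/1216 = 5.6598787 × 10^-5.
Sum = 0.0014643458.
SE = √(0.0014643458) = 0.03827.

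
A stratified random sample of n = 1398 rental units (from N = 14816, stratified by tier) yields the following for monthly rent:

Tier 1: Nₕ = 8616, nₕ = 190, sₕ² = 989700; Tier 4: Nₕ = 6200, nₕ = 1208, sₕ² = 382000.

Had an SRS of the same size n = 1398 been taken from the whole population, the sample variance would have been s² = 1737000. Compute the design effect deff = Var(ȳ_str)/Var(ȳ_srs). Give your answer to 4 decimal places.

Var(ȳ_str) = Σ Wₕ²(1−fₕ)sₕ²/nₕ with Wₕ = Nₕ/14816:
  Tier 1: (8616/14816)²·(1−190/8616)·989700/190 = 1722.7219
  Tier 4: (6200/14816)²·(1−1208/6200)·382000/1208 = 44.58623
  → Var(ȳ_str) = 1767.3081.
Var(ȳ_srs) = (1 − 1398/14816)·1737000/1398 = 1125.2511.
deff = 1767.3081 / 1125.2511 = 1.5706.

1.5706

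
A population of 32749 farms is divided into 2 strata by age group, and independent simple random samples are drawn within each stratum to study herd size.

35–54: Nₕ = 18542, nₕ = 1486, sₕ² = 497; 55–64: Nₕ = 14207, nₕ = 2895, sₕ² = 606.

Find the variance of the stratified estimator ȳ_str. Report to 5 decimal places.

0.12999

Var(ȳ_str) = Σₕ Wₕ²(1 − fₕ)sₕ²/nₕ with Wₕ = Nₕ/N, N = 32749.
35–54: Wₕ = 0.56618523; term = 0.56618523²·(1 − 0.08014238)·497/1486 = 0.09862233.
55–64: Wₕ = 0.43381477; term = 0.43381477²·(1 − 0.20377279)·606/2895 = 0.031366766.
Sum = 0.1299891.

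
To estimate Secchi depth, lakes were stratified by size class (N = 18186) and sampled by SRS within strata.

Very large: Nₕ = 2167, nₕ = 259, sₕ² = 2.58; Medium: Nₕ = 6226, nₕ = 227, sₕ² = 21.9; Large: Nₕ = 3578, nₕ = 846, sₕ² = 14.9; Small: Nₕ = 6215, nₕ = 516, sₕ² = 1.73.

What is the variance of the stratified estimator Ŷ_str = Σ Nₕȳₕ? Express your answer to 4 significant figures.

Var(Ŷ_str) = Σₕ Nₕ²(1 − fₕ)sₕ²/nₕ.
Very large: 2167²·(1 − 259/2167)·2.58/259 = 41186.722.
Medium: 6226²·(1 − 227/6226)·21.9/227 = 3.6033482 × 10^6.
Large: 3578²·(1 − 846/3578)·14.9/846 = 172161.86.
Small: 6215²·(1 − 516/6215)·1.73/516 = 118750.7.
Sum = 3.9354475 × 10^6.

3.935 × 10^6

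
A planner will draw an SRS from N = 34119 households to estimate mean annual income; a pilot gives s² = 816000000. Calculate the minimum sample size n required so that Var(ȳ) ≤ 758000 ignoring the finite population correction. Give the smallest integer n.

1077

Without fpc, n₀ = s²/D = 816000000/758000 = 1076.5172.
Rounding up, n = 1077.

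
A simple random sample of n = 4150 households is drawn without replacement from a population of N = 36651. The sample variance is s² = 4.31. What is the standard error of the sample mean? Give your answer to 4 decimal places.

0.0303

Under SRS without replacement, Var(ȳ) = (1 − f)·s²/n with f = n/N = 4150/36651 = 0.11323020.
Var(ȳ) = (1 − 0.11323020)·4.31/4150 = 0.88676980·0.0010385542 = 9.2095852 × 10^-4.
SE(ȳ) = √(9.2095852 × 10^-4) = 0.0303.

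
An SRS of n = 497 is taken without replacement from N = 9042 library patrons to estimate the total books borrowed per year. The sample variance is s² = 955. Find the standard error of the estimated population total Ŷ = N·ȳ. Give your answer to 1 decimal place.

Var(Ŷ) = N²·Var(ȳ) = N²·(1 − n/N)·s²/n.
f = 497/9042 = 0.05496572; Var(ȳ) = 0.94503428·955/497 = 1.8159109.
Var(Ŷ) = 9042² · 1.8159109 = 1.4846481 × 10^8.
SE(Ŷ) = √(1.4846481 × 10^8) = 12184.6.

12184.6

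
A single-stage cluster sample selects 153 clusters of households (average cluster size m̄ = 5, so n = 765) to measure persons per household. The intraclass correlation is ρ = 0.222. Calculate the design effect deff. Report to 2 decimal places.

1.89

deff = 1 + (5 − 1)·0.222 = 1 + 0.888 = 1.888.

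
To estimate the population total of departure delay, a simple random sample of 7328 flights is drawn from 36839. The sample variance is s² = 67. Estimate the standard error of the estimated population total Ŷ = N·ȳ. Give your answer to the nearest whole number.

3153

Var(Ŷ) = N²·Var(ȳ) = N²·(1 − n/N)·s²/n.
f = 7328/36839 = 0.19891962; Var(ȳ) = 0.80108038·67/7328 = 0.0073242884.
Var(Ŷ) = 36839² · 0.0073242884 = 9.9398791 × 10^6.
SE(Ŷ) = √(9.9398791 × 10^6) = 3153.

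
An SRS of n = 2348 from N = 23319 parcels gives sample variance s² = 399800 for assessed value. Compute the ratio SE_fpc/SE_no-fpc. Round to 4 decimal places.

f = n/N = 2348/23319 = 0.10069042.
SE_no-fpc = √(s²/n) = 13.048853; SE_fpc = √((1−f)s²/n) = 12.37448.
Ratio = √(1−f) = 0.94831934.

0.9483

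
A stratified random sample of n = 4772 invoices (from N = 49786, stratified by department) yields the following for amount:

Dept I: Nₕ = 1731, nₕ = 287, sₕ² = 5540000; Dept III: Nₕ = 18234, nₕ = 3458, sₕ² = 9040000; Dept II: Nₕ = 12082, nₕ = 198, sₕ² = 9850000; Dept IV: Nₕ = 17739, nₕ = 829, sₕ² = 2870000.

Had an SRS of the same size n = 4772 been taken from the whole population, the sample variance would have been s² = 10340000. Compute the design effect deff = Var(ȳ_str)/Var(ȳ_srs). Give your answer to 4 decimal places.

Var(ȳ_str) = Σ Wₕ²(1−fₕ)sₕ²/nₕ with Wₕ = Nₕ/49786:
  Dept I: (1731/49786)²·(1−287/1731)·5540000/287 = 19.466042
  Dept III: (18234/49786)²·(1−3458/18234)·9040000/3458 = 284.16318
  Dept II: (12082/49786)²·(1−198/12082)·9850000/198 = 2881.7616
  Dept IV: (17739/49786)²·(1−829/17739)·2870000/829 = 418.97262
  → Var(ȳ_str) = 3604.3634.
Var(ȳ_srs) = (1 − 4772/49786)·10340000/4772 = 1959.1175.
deff = 3604.3634 / 1959.1175 = 1.8398.

1.8398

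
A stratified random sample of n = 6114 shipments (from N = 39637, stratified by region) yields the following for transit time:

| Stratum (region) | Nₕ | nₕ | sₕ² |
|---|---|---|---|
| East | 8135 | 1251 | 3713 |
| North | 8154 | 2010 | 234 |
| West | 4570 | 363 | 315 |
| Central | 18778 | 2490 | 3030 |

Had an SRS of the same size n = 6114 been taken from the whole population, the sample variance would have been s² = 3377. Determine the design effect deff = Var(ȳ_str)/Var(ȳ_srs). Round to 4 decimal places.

Var(ȳ_str) = Σ Wₕ²(1−fₕ)sₕ²/nₕ with Wₕ = Nₕ/39637:
  East: (8135/39637)²·(1−1251/8135)·3713/1251 = 0.10579484
  North: (8154/39637)²·(1−2010/8154)·234/2010 = 0.0037122752
  West: (4570/39637)²·(1−363/4570)·315/363 = 0.010619183
  Central: (18778/39637)²·(1−2490/18778)·3030/2490 = 0.2368966
  → Var(ȳ_str) = 0.3570229.
Var(ȳ_srs) = (1 − 6114/39637)·3377/6114 = 0.46714072.
deff = 0.3570229 / 0.46714072 = 0.7643.

0.7643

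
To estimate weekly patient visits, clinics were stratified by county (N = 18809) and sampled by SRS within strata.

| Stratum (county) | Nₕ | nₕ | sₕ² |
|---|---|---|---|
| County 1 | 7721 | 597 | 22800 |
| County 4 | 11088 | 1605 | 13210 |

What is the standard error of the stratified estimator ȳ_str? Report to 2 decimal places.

Var(ȳ_str) = Σₕ Wₕ²(1 − fₕ)sₕ²/nₕ with Wₕ = Nₕ/N, N = 18809.
County 1: Wₕ = 0.41049498; term = 0.41049498²·(1 − 0.07732159)·22800/597 = 5.9378137.
County 4: Wₕ = 0.58950502; term = 0.58950502²·(1 − 0.14475108)·13210/1605 = 2.446219.
Sum = 8.3840327.
SE = √(8.3840327) = 2.90.

2.90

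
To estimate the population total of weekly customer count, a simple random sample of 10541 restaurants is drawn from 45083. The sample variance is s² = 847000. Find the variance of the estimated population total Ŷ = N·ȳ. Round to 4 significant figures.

1.251 × 10^11

Var(Ŷ) = N²·Var(ȳ) = N²·(1 − n/N)·s²/n.
f = 10541/45083 = 0.23381319; Var(ȳ) = 0.76618681·847000/10541 = 61.565338.
Var(Ŷ) = 45083² · 61.565338 = 1.2513013 × 10^11.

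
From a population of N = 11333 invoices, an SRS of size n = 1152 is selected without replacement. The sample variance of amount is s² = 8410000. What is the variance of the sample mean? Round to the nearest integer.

Under SRS without replacement, Var(ȳ) = (1 − f)·s²/n with f = n/N = 1152/11333 = 0.10165005.
Var(ȳ) = (1 − 0.10165005)·8410000/1152 = 0.89834995·7300.3472 = 6558.2666.

6558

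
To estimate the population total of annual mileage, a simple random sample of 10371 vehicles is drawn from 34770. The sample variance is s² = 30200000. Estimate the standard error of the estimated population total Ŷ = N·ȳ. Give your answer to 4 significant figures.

1.572 × 10^6

Var(Ŷ) = N²·Var(ȳ) = N²·(1 − n/N)·s²/n.
f = 10371/34770 = 0.29827437; Var(ȳ) = 0.70172563·30200000/10371 = 2043.4012.
Var(Ŷ) = 34770² · 2043.4012 = 2.4703758 × 10^12.
SE(Ŷ) = √(2.4703758 × 10^12) = 1.572 × 10^6.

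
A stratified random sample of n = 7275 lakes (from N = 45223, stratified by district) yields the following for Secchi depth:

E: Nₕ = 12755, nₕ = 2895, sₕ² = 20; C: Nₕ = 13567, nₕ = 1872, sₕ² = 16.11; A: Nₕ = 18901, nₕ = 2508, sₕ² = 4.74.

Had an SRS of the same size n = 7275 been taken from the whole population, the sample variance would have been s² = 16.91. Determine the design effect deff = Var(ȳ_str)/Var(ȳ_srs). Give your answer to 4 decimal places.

Var(ȳ_str) = Σ Wₕ²(1−fₕ)sₕ²/nₕ with Wₕ = Nₕ/45223:
  E: (12755/45223)²·(1−2895/12755)·20/2895 = 4.2483478 × 10^-4
  C: (13567/45223)²·(1−1872/13567)·16.11/1872 = 6.6765946 × 10^-4
  A: (18901/45223)²·(1−2508/18901)·4.74/2508 = 2.8633556 × 10^-4
  → Var(ȳ_str) = 0.0013788298.
Var(ȳ_srs) = (1 − 7275/45223)·16.91/7275 = 0.0019504739.
deff = 0.0013788298 / 0.0019504739 = 0.7069.

0.7069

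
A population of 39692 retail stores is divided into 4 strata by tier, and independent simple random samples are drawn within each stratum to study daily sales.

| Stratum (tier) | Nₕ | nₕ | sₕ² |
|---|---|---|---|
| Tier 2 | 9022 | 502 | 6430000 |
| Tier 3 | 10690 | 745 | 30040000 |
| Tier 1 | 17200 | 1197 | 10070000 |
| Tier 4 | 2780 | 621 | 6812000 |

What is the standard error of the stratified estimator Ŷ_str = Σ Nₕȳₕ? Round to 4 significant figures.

Var(Ŷ_str) = Σₕ Nₕ²(1 − fₕ)sₕ²/nₕ.
Tier 2: 9022²·(1 − 502/9022)·6430000/502 = 9.8457697 × 10^11.
Tier 3: 10690²·(1 − 745/10690)·30040000/745 = 4.2867302 × 10^12.
Tier 1: 17200²·(1 − 1197/17200)·10070000/1197 = 2.3156087 × 10^12.
Tier 4: 2780²·(1 − 621/2780)·6812000/621 = 6.5838583 × 10^10.
Sum = 7.6527545 × 10^12.
SE = √(7.6527545 × 10^12) = 2.766 × 10^6.

2.766 × 10^6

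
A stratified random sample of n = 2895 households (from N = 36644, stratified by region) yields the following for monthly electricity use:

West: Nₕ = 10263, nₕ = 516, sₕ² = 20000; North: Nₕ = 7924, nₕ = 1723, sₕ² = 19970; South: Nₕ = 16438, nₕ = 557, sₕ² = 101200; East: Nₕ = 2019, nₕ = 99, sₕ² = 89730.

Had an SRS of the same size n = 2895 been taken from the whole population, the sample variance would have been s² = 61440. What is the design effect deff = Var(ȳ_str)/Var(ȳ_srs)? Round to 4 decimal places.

Var(ȳ_str) = Σ Wₕ²(1−fₕ)sₕ²/nₕ with Wₕ = Nₕ/36644:
  West: (10263/36644)²·(1−516/10263)·20000/516 = 2.8874857
  North: (7924/36644)²·(1−1723/7924)·19970/1723 = 0.42412438
  South: (16438/36644)²·(1−557/16438)·101200/557 = 35.32209
  East: (2019/36644)²·(1−99/2019)·89730/99 = 2.6165815
  → Var(ȳ_str) = 41.250282.
Var(ȳ_srs) = (1 − 2895/36644)·61440/2895 = 19.546125.
deff = 41.250282 / 19.546125 = 2.1104.

2.1104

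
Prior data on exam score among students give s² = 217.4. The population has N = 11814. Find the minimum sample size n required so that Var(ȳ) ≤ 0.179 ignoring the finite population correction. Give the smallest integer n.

1215

Without fpc, n₀ = s²/D = 217.4/0.179 = 1214.5251.
Rounding up, n = 1215.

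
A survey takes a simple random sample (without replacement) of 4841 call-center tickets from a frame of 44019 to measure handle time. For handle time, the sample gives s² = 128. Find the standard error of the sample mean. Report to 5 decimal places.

0.15340

Under SRS without replacement, Var(ȳ) = (1 − f)·s²/n with f = n/N = 4841/44019 = 0.10997524.
Var(ȳ) = (1 − 0.10997524)·128/4841 = 0.89002476·0.026440818 = 0.023532983.
SE(ȳ) = √(0.023532983) = 0.15340.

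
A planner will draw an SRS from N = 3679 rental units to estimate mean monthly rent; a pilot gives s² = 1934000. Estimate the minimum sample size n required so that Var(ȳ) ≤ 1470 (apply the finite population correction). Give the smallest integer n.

970

Without fpc, n₀ = s²/D = 1934000/1470 = 1315.6463.
With fpc, (1 − n/N)·s²/n ≤ D requires n ≥ n₀/(1 + n₀/N) = 1315.6463/(1 + 1315.6463/3679) = 969.0902.
Rounding up, n = 970.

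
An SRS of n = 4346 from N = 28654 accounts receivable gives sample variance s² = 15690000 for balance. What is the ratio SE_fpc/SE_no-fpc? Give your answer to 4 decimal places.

f = n/N = 4346/28654 = 0.15167167.
SE_no-fpc = √(s²/n) = 60.085075; SE_fpc = √((1−f)s²/n) = 55.341203.
Ratio = √(1−f) = 0.92104741.

0.9210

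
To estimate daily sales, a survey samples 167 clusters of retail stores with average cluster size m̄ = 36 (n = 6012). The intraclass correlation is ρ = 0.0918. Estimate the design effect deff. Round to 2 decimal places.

4.21

deff = 1 + (36 − 1)·0.0918 = 1 + 3.213 = 4.213.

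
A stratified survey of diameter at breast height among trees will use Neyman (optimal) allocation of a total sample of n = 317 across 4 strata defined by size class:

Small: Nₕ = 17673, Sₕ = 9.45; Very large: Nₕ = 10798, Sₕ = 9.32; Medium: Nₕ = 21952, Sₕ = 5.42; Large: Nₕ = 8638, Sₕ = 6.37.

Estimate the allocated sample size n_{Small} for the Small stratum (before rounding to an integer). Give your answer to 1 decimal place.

Neyman allocation: nₕ = n·NₕSₕ / Σⱼ NⱼSⱼ.
Σ NⱼSⱼ = 17673·9.45 + 10798·9.32 + 21952·5.42 + 8638·6.37 = 441651.11.
n_{Small} = 317·17673·9.45 / 441651.11 = 119.9.

119.9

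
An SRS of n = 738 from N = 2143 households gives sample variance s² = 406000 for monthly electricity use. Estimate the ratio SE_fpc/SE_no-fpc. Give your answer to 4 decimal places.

f = n/N = 738/2143 = 0.34437704.
SE_no-fpc = √(s²/n) = 23.454968; SE_fpc = √((1−f)s²/n) = 18.991616.
Ratio = √(1−f) = 0.80970548.

0.8097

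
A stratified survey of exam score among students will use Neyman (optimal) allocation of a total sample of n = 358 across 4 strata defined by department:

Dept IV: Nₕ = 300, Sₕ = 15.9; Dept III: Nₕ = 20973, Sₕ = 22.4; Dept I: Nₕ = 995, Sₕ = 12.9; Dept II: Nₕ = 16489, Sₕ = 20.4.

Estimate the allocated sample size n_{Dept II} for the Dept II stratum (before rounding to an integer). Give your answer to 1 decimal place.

146.2

Neyman allocation: nₕ = n·NₕSₕ / Σⱼ NⱼSⱼ.
Σ NⱼSⱼ = 300·15.9 + 20973·22.4 + 995·12.9 + 16489·20.4 = 823776.3.
n_{Dept II} = 358·16489·20.4 / 823776.3 = 146.2.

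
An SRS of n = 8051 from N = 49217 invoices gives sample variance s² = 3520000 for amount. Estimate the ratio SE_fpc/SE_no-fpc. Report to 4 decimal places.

f = n/N = 8051/49217 = 0.16358169.
SE_no-fpc = √(s²/n) = 20.909633; SE_fpc = √((1−f)s²/n) = 19.123095.
Ratio = √(1−f) = 0.91455908.

0.9146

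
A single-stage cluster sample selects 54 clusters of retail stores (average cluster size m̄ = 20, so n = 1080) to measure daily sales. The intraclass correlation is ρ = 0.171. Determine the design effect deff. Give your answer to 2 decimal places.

deff = 1 + (20 − 1)·0.171 = 1 + 3.249 = 4.249.

4.25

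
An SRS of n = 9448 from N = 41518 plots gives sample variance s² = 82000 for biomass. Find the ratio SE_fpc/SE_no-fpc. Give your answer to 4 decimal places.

0.8789

f = n/N = 9448/41518 = 0.22756395.
SE_no-fpc = √(s²/n) = 2.9460288; SE_fpc = √((1−f)s²/n) = 2.5892158.
Ratio = √(1−f) = 0.87888341.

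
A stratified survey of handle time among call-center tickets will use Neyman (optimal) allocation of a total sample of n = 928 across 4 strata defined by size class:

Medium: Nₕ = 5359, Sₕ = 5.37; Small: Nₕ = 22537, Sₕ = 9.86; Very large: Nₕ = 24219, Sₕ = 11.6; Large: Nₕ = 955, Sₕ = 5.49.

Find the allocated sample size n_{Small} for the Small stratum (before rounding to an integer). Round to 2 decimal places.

Neyman allocation: nₕ = n·NₕSₕ / Σⱼ NⱼSⱼ.
Σ NⱼSⱼ = 5359·5.37 + 22537·9.86 + 24219·11.6 + 955·5.49 = 537176.
n_{Small} = 928·22537·9.86 / 537176 = 383.89.

383.89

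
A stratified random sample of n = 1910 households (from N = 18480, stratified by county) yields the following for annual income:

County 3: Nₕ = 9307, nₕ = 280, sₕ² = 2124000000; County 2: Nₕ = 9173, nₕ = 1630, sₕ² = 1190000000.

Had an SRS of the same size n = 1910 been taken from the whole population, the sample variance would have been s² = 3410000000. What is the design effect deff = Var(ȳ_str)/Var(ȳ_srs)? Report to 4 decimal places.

1.2581

Var(ȳ_str) = Σ Wₕ²(1−fₕ)sₕ²/nₕ with Wₕ = Nₕ/18480:
  County 3: (9307/18480)²·(1−280/9307)·2124000000/280 = 1.8661464 × 10^6
  County 2: (9173/18480)²·(1−1630/9173)·1190000000/1630 = 147914.56
  → Var(ȳ_str) = 2.014061 × 10^6.
Var(ȳ_srs) = (1 − 1910/18480)·3410000000/1910 = 1.6008165 × 10^6.
deff = (2.014061 × 10^6) / (1.6008165 × 10^6) = 1.2581.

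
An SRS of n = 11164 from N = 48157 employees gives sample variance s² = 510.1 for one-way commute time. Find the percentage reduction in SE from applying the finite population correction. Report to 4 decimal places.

f = n/N = 11164/48157 = 0.23182507.
SE_no-fpc = √(s²/n) = 0.21375572; SE_fpc = √((1−f)s²/n) = 0.18734746.
Ratio = √(1−f) = 0.87645589. Reduction = 100·(1 − 0.87645589) = 12.3544%.

12.3544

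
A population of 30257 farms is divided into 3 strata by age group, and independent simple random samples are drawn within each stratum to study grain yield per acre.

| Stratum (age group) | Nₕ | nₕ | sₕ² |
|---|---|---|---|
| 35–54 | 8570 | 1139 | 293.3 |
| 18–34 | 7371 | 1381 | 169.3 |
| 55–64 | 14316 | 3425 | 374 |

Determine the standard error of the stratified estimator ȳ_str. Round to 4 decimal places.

Var(ȳ_str) = Σₕ Wₕ²(1 − fₕ)sₕ²/nₕ with Wₕ = Nₕ/N, N = 30257.
35–54: Wₕ = 0.28324024; term = 0.28324024²·(1 − 0.13290548)·293.3/1139 = 0.01791285.
18–34: Wₕ = 0.24361305; term = 0.24361305²·(1 − 0.18735585)·169.3/1381 = 0.0059124133.
55–64: Wₕ = 0.47314671; term = 0.47314671²·(1 − 0.23924281)·374/3425 = 0.018597251.
Sum = 0.042422514.
SE = √(0.042422514) = 0.2060.

0.2060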